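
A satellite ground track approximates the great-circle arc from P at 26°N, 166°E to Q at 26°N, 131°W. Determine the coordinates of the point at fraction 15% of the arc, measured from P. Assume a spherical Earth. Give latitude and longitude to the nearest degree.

≈ 28°N, 175°E

Write both endpoints as unit vectors p₁, p₂ with components (cos φ cos λ, cos φ sin λ, sin φ).
The central angle between the endpoints is δ = arccos(p₁·p₂) ≈ 0.978 rad (56.0°).
Interpolate at f = 0.15 with slerp weights a = sin((1−f)δ)/sin δ ≈ 0.891, b = sin(fδ)/sin δ ≈ 0.176.
p = a·p₁ + b·p₂ ≈ (-0.881, 0.074, 0.468); φ = arcsin(p_z) ≈ 27.89°, λ = atan2(p_y, p_x) ≈ 175.19°.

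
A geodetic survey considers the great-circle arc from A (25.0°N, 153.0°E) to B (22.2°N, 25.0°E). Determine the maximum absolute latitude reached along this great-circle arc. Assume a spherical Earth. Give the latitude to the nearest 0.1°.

The great circle lies in the plane with unit normal n̂ = (p₁ × p₂)/|p₁ × p₂|.
Here n̂_z ≈ -0.708; the vertex latitude is φ_max = arccos|n̂_z| ≈ 44.9°.

≈ 44.9°N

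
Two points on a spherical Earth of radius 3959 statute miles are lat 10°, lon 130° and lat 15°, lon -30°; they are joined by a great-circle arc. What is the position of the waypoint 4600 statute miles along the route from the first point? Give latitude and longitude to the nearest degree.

≈ lat 51°, lon 65°

Write both endpoints as unit vectors p₁, p₂ with components (cos φ cos λ, cos φ sin λ, sin φ).
The central angle between the endpoints is δ = arccos(p₁·p₂) ≈ 2.585 rad (148.1°). The total great-circle distance is δ·R ≈ 2.585 × 3959 ≈ 10233 mi, so the target fraction is f = 4600/10233 ≈ 0.450.
Interpolate at f ≈ 0.450 with slerp weights a = sin((1−f)δ)/sin δ ≈ 1.872, b = sin(fδ)/sin δ ≈ 1.736.
p = a·p₁ + b·p₂ ≈ (0.268, 0.573, 0.774); φ = arcsin(p_z) ≈ 50.75°, λ = atan2(p_y, p_x) ≈ 64.98°.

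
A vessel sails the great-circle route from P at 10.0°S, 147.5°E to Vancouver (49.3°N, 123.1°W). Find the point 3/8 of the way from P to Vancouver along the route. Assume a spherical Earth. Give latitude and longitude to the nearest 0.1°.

Write both endpoints as unit vectors p₁, p₂ with components (cos φ cos λ, cos φ sin λ, sin φ).
The central angle between the endpoints is δ = arccos(p₁·p₂) ≈ 1.696 rad (97.2°).
Interpolate at f = 3/8 with slerp weights a = sin((1−f)δ)/sin δ ≈ 0.879, b = sin(fδ)/sin δ ≈ 0.599.
p = a·p₁ + b·p₂ ≈ (-0.943, 0.138, 0.301); φ = arcsin(p_z) ≈ 17.53°, λ = atan2(p_y, p_x) ≈ 171.67°.

≈ 17.5°N, 171.7°E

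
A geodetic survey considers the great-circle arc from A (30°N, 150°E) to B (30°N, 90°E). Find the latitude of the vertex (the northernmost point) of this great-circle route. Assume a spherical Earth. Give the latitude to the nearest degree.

The great circle lies in the plane with unit normal n̂ = (p₁ × p₂)/|p₁ × p₂|.
Here n̂_z ≈ -0.832; the vertex latitude is φ_max = arccos|n̂_z| ≈ 33.7°.

≈ 34°N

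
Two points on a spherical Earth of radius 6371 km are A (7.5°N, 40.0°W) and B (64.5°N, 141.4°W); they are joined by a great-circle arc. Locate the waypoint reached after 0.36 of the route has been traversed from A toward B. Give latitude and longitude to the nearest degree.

≈ (36°N, 56°W)

From cos δ = sin φ₁ sin φ₂ + cos φ₁ cos φ₂ cos Δλ, the central angle is δ ≈ 1.537 rad (88.1°).
Interpolate at f = 0.36 with slerp weights a = sin((1−f)δ)/sin δ ≈ 0.833, b = sin(fδ)/sin δ ≈ 0.526.
p = a·p₁ + b·p₂ ≈ (0.456, -0.672, 0.583); φ = arcsin(p_z) ≈ 35.69°, λ = atan2(p_y, p_x) ≈ -55.86°.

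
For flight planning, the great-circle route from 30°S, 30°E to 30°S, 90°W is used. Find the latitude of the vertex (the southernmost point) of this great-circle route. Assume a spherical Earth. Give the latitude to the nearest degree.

The great circle lies in the plane with unit normal n̂ = (p₁ × p₂)/|p₁ × p₂|.
Here n̂_z ≈ -0.655; the vertex latitude is φ_max = arccos|n̂_z| ≈ 49.1°.
Check via Clairaut: cos φ_max = |cos φ₁| · sin C = cos(30.0°)·sin(130.9°) ≈ 0.655, again giving ≈ 49.1°.

≈ 49°S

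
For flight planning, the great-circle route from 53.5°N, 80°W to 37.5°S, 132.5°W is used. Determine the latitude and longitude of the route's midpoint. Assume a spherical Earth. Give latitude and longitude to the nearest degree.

≈ 9°N, 110°W

Write both endpoints as unit vectors p₁, p₂ with components (cos φ cos λ, cos φ sin λ, sin φ).
The central angle between the endpoints is δ = arccos(p₁·p₂) ≈ 1.774 rad (101.7°).
Interpolate at f = 1/2 with slerp weights a = sin((1−f)δ)/sin δ ≈ 0.792, b = sin(fδ)/sin δ ≈ 0.792.
p = a·p₁ + b·p₂ ≈ (-0.343, -0.927, 0.154); φ = arcsin(p_z) ≈ 8.88°, λ = atan2(p_y, p_x) ≈ -110.28°.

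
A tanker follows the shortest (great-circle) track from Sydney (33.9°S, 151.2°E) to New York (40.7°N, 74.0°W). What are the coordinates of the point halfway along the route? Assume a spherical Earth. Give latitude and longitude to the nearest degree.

≈ (9°N, 148°W)

The haversine formula gives a central angle δ ≈ 2.510 rad (143.8°) between the endpoints.
Interpolate at f = 1/2 with slerp weights a = sin((1−f)δ)/sin δ ≈ 1.610, b = sin(fδ)/sin δ ≈ 1.610.
p = a·p₁ + b·p₂ ≈ (-0.835, -0.530, 0.152); φ = arcsin(p_z) ≈ 8.74°, λ = atan2(p_y, p_x) ≈ -147.61°.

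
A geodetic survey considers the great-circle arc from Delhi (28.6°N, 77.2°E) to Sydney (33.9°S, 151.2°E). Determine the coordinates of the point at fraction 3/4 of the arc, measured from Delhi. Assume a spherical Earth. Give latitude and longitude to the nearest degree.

Write both endpoints as unit vectors p₁, p₂ with components (cos φ cos λ, cos φ sin λ, sin φ).
The central angle between the endpoints is δ = arccos(p₁·p₂) ≈ 1.637 rad (93.8°).
Interpolate at f = 3/4 with slerp weights a = sin((1−f)δ)/sin δ ≈ 0.399, b = sin(fδ)/sin δ ≈ 0.944.
p = a·p₁ + b·p₂ ≈ (-0.609, 0.719, -0.335); φ = arcsin(p_z) ≈ -19.60°, λ = atan2(p_y, p_x) ≈ 130.27°.

≈ 20°S, 130°E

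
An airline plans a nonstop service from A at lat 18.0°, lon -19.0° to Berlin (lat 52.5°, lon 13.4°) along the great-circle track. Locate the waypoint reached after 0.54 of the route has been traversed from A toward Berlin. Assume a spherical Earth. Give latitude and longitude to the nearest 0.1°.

≈ lat 37.7°, lon -5.2°

Convert each endpoint to a unit vector on the sphere (x = cos φ cos λ, y = cos φ sin λ, z = sin φ).
The central angle between the endpoints is δ = arccos(p₁·p₂) ≈ 0.747 rad (42.8°).
Interpolate at f = 0.54 with slerp weights a = sin((1−f)δ)/sin δ ≈ 0.496, b = sin(fδ)/sin δ ≈ 0.578.
p = a·p₁ + b·p₂ ≈ (0.788, -0.072, 0.612); φ = arcsin(p_z) ≈ 37.70°, λ = atan2(p_y, p_x) ≈ -5.22°.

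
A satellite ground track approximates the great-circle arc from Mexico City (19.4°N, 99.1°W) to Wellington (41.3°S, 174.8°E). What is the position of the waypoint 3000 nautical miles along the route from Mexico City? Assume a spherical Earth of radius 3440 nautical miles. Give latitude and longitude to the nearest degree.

The haversine formula gives a central angle δ ≈ 1.743 rad (99.8°) between the endpoints. The total great-circle distance is δ·R ≈ 1.743 × 3440 ≈ 5995 nmi, so the target fraction is f = 3000/5995 ≈ 0.500.
Interpolate at f ≈ 0.500 with slerp weights a = sin((1−f)δ)/sin δ ≈ 0.776, b = sin(fδ)/sin δ ≈ 0.777.
p = a·p₁ + b·p₂ ≈ (-0.697, -0.670, -0.255); φ = arcsin(p_z) ≈ -14.78°, λ = atan2(p_y, p_x) ≈ -136.14°.

≈ 15°S, 136°W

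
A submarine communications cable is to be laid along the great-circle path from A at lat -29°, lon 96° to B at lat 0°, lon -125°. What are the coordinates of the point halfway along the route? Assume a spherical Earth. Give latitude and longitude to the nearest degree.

Write both endpoints as unit vectors p₁, p₂ with components (cos φ cos λ, cos φ sin λ, sin φ).
The central angle between the endpoints is δ = arccos(p₁·p₂) ≈ 2.292 rad (131.3°).
Interpolate at f = 1/2 with slerp weights a = sin((1−f)δ)/sin δ ≈ 1.213, b = sin(fδ)/sin δ ≈ 1.213.
p = a·p₁ + b·p₂ ≈ (-0.807, 0.061, -0.588); φ = arcsin(p_z) ≈ -36.01°, λ = atan2(p_y, p_x) ≈ 175.64°.

≈ lat -36°, lon 176°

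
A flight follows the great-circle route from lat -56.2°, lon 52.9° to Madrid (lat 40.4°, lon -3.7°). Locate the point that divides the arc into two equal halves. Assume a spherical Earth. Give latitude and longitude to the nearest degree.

Write both endpoints as unit vectors p₁, p₂ with components (cos φ cos λ, cos φ sin λ, sin φ).
The central angle between the endpoints is δ = arccos(p₁·p₂) ≈ 1.881 rad (107.8°).
Interpolate at f = 1/2 with slerp weights a = sin((1−f)δ)/sin δ ≈ 0.848, b = sin(fδ)/sin δ ≈ 0.848.
p = a·p₁ + b·p₂ ≈ (0.929, 0.335, -0.155); φ = arcsin(p_z) ≈ -8.93°, λ = atan2(p_y, p_x) ≈ 19.81°.

≈ lat -9°, lon 20°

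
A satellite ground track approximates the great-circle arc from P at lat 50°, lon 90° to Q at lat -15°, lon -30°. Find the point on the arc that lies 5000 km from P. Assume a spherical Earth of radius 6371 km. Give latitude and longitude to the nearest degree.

The haversine formula gives a central angle δ ≈ 2.104 rad (120.6°) between the endpoints. The total great-circle distance is δ·R ≈ 2.104 × 6371 ≈ 13408 km, so the target fraction is f = 5000/13408 ≈ 0.373.
Interpolate at f ≈ 0.373 with slerp weights a = sin((1−f)δ)/sin δ ≈ 1.125, b = sin(fδ)/sin δ ≈ 0.821.
p = a·p₁ + b·p₂ ≈ (0.687, 0.327, 0.649); φ = arcsin(p_z) ≈ 40.50°, λ = atan2(p_y, p_x) ≈ 25.45°.

≈ lat 40°, lon 25°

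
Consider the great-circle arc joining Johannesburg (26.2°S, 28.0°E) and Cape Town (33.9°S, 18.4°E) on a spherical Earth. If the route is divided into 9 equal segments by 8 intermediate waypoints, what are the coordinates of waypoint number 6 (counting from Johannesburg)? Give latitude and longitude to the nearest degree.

≈ (31°S, 22°E)

The haversine formula gives a central angle δ ≈ 0.198 rad (11.3°) between the endpoints.
Interpolate at f = 6/9 with slerp weights a = sin((1−f)δ)/sin δ ≈ 0.335, b = sin(fδ)/sin δ ≈ 0.669.
p = a·p₁ + b·p₂ ≈ (0.793, 0.317, -0.521); φ = arcsin(p_z) ≈ -31.41°, λ = atan2(p_y, p_x) ≈ 21.77°.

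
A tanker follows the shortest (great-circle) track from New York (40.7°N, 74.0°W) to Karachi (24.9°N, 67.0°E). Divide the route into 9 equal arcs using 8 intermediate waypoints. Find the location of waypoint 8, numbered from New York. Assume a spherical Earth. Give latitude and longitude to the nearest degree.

≈ (35°N, 60°E)

Convert each endpoint to a unit vector on the sphere (x = cos φ cos λ, y = cos φ sin λ, z = sin φ).
The central angle between the endpoints is δ = arccos(p₁·p₂) ≈ 1.834 rad (105.1°).
Interpolate at f = 8/9 with slerp weights a = sin((1−f)δ)/sin δ ≈ 0.210, b = sin(fδ)/sin δ ≈ 1.034.
p = a·p₁ + b·p₂ ≈ (0.410, 0.710, 0.572); φ = arcsin(p_z) ≈ 34.88°, λ = atan2(p_y, p_x) ≈ 60.00°.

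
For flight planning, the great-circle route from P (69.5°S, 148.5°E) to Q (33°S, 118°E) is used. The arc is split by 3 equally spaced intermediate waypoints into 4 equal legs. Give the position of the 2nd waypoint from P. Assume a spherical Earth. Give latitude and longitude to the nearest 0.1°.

≈ (52.1°S, 126.9°E)

The haversine formula gives a central angle δ ≈ 0.703 rad (40.3°) between the endpoints.
Interpolate at f = 2/4 with slerp weights a = sin((1−f)δ)/sin δ ≈ 0.533, b = sin(fδ)/sin δ ≈ 0.533.
p = a·p₁ + b·p₂ ≈ (-0.369, 0.492, -0.789); φ = arcsin(p_z) ≈ -52.08°, λ = atan2(p_y, p_x) ≈ 126.86°.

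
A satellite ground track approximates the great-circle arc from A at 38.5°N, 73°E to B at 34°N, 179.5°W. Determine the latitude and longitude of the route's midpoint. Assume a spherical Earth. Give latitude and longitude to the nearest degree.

≈ 51°N, 129°E

The haversine formula gives a central angle δ ≈ 1.417 rad (81.2°) between the endpoints.
Interpolate at f = 1/2 with slerp weights a = sin((1−f)δ)/sin δ ≈ 0.659, b = sin(fδ)/sin δ ≈ 0.659.
p = a·p₁ + b·p₂ ≈ (-0.395, 0.488, 0.778); φ = arcsin(p_z) ≈ 51.09°, λ = atan2(p_y, p_x) ≈ 129.00°.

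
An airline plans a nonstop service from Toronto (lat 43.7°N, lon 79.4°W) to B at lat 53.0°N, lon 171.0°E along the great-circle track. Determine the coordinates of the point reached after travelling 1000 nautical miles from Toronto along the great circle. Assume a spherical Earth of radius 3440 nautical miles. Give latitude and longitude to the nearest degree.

Write both endpoints as unit vectors p₁, p₂ with components (cos φ cos λ, cos φ sin λ, sin φ).
The central angle between the endpoints is δ = arccos(p₁·p₂) ≈ 1.153 rad (66.1°). The total great-circle distance is δ·R ≈ 1.153 × 3440 ≈ 3966 nmi, so the target fraction is f = 1000/3966 ≈ 0.252.
Interpolate at f ≈ 0.252 with slerp weights a = sin((1−f)δ)/sin δ ≈ 0.831, b = sin(fδ)/sin δ ≈ 0.314.
p = a·p₁ + b·p₂ ≈ (-0.076, -0.561, 0.824); φ = arcsin(p_z) ≈ 55.53°, λ = atan2(p_y, p_x) ≈ -97.71°.

≈ lat 56°N, lon 98°W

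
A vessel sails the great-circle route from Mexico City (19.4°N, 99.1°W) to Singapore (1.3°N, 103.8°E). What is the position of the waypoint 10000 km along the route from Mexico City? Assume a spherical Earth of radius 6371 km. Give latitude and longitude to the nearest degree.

≈ 37°N, 155°E

Convert each endpoint to a unit vector on the sphere (x = cos φ cos λ, y = cos φ sin λ, z = sin φ).
The central angle between the endpoints is δ = arccos(p₁·p₂) ≈ 2.608 rad (149.4°). The total great-circle distance is δ·R ≈ 2.608 × 6371 ≈ 16617 km, so the target fraction is f = 10000/16617 ≈ 0.602.
Interpolate at f ≈ 0.602 with slerp weights a = sin((1−f)δ)/sin δ ≈ 1.695, b = sin(fδ)/sin δ ≈ 1.967.
p = a·p₁ + b·p₂ ≈ (-0.722, 0.331, 0.608); φ = arcsin(p_z) ≈ 37.42°, λ = atan2(p_y, p_x) ≈ 155.36°.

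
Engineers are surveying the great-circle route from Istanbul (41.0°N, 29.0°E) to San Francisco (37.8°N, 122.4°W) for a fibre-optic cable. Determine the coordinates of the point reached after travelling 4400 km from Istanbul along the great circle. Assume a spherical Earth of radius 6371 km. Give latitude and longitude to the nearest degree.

The haversine formula gives a central angle δ ≈ 1.693 rad (97.0°) between the endpoints. The total great-circle distance is δ·R ≈ 1.693 × 6371 ≈ 10783 km, so the target fraction is f = 4400/10783 ≈ 0.408.
Interpolate at f ≈ 0.408 with slerp weights a = sin((1−f)δ)/sin δ ≈ 0.849, b = sin(fδ)/sin δ ≈ 0.642.
p = a·p₁ + b·p₂ ≈ (0.289, -0.118, 0.950); φ = arcsin(p_z) ≈ 71.84°, λ = atan2(p_y, p_x) ≈ -22.17°.

≈ (72°N, 22°W)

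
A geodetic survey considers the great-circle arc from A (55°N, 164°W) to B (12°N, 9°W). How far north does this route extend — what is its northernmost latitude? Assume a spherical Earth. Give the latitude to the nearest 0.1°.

The great circle lies in the plane with unit normal n̂ = (p₁ × p₂)/|p₁ × p₂|.
Here n̂_z ≈ +0.252; the vertex latitude is φ_max = arccos|n̂_z| ≈ 75.4°.

≈ 75.4°N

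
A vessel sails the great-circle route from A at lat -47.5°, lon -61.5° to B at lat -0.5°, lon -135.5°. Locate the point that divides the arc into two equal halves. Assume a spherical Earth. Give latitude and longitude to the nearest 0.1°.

≈ lat -28.9°, lon -106.8°

From cos δ = sin φ₁ sin φ₂ + cos φ₁ cos φ₂ cos Δλ, the central angle is δ ≈ 1.377 rad (78.9°).
Interpolate at f = 1/2 with slerp weights a = sin((1−f)δ)/sin δ ≈ 0.647, b = sin(fδ)/sin δ ≈ 0.647.
p = a·p₁ + b·p₂ ≈ (-0.253, -0.838, -0.483); φ = arcsin(p_z) ≈ -28.88°, λ = atan2(p_y, p_x) ≈ -106.80°.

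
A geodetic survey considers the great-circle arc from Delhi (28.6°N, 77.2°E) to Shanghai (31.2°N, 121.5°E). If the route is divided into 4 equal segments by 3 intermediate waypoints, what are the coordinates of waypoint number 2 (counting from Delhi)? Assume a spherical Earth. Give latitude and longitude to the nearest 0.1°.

The haversine formula gives a central angle δ ≈ 0.667 rad (38.2°) between the endpoints.
Interpolate at f = 2/4 with slerp weights a = sin((1−f)δ)/sin δ ≈ 0.529, b = sin(fδ)/sin δ ≈ 0.529.
p = a·p₁ + b·p₂ ≈ (-0.134, 0.839, 0.527); φ = arcsin(p_z) ≈ 31.83°, λ = atan2(p_y, p_x) ≈ 99.05°.

≈ 31.8°N, 99.0°E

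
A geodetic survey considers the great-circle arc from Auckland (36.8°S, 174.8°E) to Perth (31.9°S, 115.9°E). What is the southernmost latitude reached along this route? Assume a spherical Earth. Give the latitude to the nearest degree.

The great circle lies in the plane with unit normal n̂ = (p₁ × p₂)/|p₁ × p₂|.
Here n̂_z ≈ -0.782; the vertex latitude is φ_max = arccos|n̂_z| ≈ 38.6°.

≈ 39°S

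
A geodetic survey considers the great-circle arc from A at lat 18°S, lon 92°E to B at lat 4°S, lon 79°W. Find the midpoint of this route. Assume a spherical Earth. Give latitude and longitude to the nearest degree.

≈ lat 67°S, lon 10°W

Convert each endpoint to a unit vector on the sphere (x = cos φ cos λ, y = cos φ sin λ, z = sin φ).
The central angle between the endpoints is δ = arccos(p₁·p₂) ≈ 2.728 rad (156.3°).
Interpolate at f = 1/2 with slerp weights a = sin((1−f)δ)/sin δ ≈ 2.433, b = sin(fδ)/sin δ ≈ 2.433.
p = a·p₁ + b·p₂ ≈ (0.382, -0.070, -0.921); φ = arcsin(p_z) ≈ -67.13°, λ = atan2(p_y, p_x) ≈ -10.37°.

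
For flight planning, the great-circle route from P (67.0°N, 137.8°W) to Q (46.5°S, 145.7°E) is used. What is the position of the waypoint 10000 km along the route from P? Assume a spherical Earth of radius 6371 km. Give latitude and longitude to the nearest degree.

Convert each endpoint to a unit vector on the sphere (x = cos φ cos λ, y = cos φ sin λ, z = sin φ).
The central angle between the endpoints is δ = arccos(p₁·p₂) ≈ 2.220 rad (127.2°). The total great-circle distance is δ·R ≈ 2.220 × 6371 ≈ 14147 km, so the target fraction is f = 10000/14147 ≈ 0.707.
Interpolate at f ≈ 0.707 with slerp weights a = sin((1−f)δ)/sin δ ≈ 0.761, b = sin(fδ)/sin δ ≈ 1.256.
p = a·p₁ + b·p₂ ≈ (-0.934, 0.287, -0.211); φ = arcsin(p_z) ≈ -12.16°, λ = atan2(p_y, p_x) ≈ 162.90°.

≈ (12°S, 163°E)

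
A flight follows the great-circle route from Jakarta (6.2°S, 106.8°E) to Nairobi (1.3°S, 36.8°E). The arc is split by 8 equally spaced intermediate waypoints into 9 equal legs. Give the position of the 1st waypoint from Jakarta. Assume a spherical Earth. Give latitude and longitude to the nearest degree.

The haversine formula gives a central angle δ ≈ 1.221 rad (70.0°) between the endpoints.
Interpolate at f = 1/9 with slerp weights a = sin((1−f)δ)/sin δ ≈ 0.942, b = sin(fδ)/sin δ ≈ 0.144.
p = a·p₁ + b·p₂ ≈ (-0.155, 0.982, -0.105); φ = arcsin(p_z) ≈ -6.02°, λ = atan2(p_y, p_x) ≈ 98.98°.

≈ 6°S, 99°E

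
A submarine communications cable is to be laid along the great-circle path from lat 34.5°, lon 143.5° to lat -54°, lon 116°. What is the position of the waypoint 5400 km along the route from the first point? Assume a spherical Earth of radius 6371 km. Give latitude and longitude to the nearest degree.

≈ lat -13°, lon 131°

Convert each endpoint to a unit vector on the sphere (x = cos φ cos λ, y = cos φ sin λ, z = sin φ).
The central angle between the endpoints is δ = arccos(p₁·p₂) ≈ 1.599 rad (91.6°). The total great-circle distance is δ·R ≈ 1.599 × 6371 ≈ 10189 km, so the target fraction is f = 5400/10189 ≈ 0.530.
Interpolate at f ≈ 0.530 with slerp weights a = sin((1−f)δ)/sin δ ≈ 0.683, b = sin(fδ)/sin δ ≈ 0.750.
p = a·p₁ + b·p₂ ≈ (-0.646, 0.731, -0.220); φ = arcsin(p_z) ≈ -12.70°, λ = atan2(p_y, p_x) ≈ 131.46°.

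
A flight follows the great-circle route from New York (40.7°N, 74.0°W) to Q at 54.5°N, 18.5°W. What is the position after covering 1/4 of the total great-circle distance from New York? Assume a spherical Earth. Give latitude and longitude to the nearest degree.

The haversine formula gives a central angle δ ≈ 0.676 rad (38.7°) between the endpoints.
Interpolate at f = 1/4 with slerp weights a = sin((1−f)δ)/sin δ ≈ 0.776, b = sin(fδ)/sin δ ≈ 0.269.
p = a·p₁ + b·p₂ ≈ (0.310, -0.615, 0.725); φ = arcsin(p_z) ≈ 46.46°, λ = atan2(p_y, p_x) ≈ -63.24°.

≈ 46°N, 63°W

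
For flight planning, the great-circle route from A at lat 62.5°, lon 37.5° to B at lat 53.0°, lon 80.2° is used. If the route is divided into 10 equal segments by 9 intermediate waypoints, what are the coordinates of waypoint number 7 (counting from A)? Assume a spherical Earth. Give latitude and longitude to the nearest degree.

≈ lat 57°, lon 70°

Convert each endpoint to a unit vector on the sphere (x = cos φ cos λ, y = cos φ sin λ, z = sin φ).
The central angle between the endpoints is δ = arccos(p₁·p₂) ≈ 0.421 rad (24.1°).
Interpolate at f = 7/10 with slerp weights a = sin((1−f)δ)/sin δ ≈ 0.308, b = sin(fδ)/sin δ ≈ 0.711.
p = a·p₁ + b·p₂ ≈ (0.186, 0.508, 0.841); φ = arcsin(p_z) ≈ 57.25°, λ = atan2(p_y, p_x) ≈ 69.92°.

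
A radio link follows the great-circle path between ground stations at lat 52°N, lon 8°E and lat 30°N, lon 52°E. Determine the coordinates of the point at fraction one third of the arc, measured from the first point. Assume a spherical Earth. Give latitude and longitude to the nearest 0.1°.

Convert each endpoint to a unit vector on the sphere (x = cos φ cos λ, y = cos φ sin λ, z = sin φ).
The central angle between the endpoints is δ = arccos(p₁·p₂) ≈ 0.680 rad (39.0°).
Interpolate at f = 1/3 with slerp weights a = sin((1−f)δ)/sin δ ≈ 0.697, b = sin(fδ)/sin δ ≈ 0.357.
p = a·p₁ + b·p₂ ≈ (0.615, 0.304, 0.728); φ = arcsin(p_z) ≈ 46.68°, λ = atan2(p_y, p_x) ≈ 26.26°.

≈ lat 46.7°N, lon 26.3°E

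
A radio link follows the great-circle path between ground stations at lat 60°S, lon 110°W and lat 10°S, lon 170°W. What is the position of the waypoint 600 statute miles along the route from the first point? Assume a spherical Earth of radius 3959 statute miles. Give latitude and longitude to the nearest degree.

≈ lat 56°S, lon 124°W

Convert each endpoint to a unit vector on the sphere (x = cos φ cos λ, y = cos φ sin λ, z = sin φ).
The central angle between the endpoints is δ = arccos(p₁·p₂) ≈ 1.163 rad (66.6°). The total great-circle distance is δ·R ≈ 1.163 × 3959 ≈ 4604 mi, so the target fraction is f = 600/4604 ≈ 0.130.
Interpolate at f ≈ 0.130 with slerp weights a = sin((1−f)δ)/sin δ ≈ 0.923, b = sin(fδ)/sin δ ≈ 0.164.
p = a·p₁ + b·p₂ ≈ (-0.317, -0.462, -0.828); φ = arcsin(p_z) ≈ -55.91°, λ = atan2(p_y, p_x) ≈ -124.49°.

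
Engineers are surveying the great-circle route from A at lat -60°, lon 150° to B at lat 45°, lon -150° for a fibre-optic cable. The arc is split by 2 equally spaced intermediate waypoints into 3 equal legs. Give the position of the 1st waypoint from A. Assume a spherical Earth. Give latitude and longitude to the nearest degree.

Convert each endpoint to a unit vector on the sphere (x = cos φ cos λ, y = cos φ sin λ, z = sin φ).
The central angle between the endpoints is δ = arccos(p₁·p₂) ≈ 2.021 rad (115.8°).
Interpolate at f = 1/3 with slerp weights a = sin((1−f)δ)/sin δ ≈ 1.083, b = sin(fδ)/sin δ ≈ 0.693.
p = a·p₁ + b·p₂ ≈ (-0.894, 0.026, -0.448); φ = arcsin(p_z) ≈ -26.62°, λ = atan2(p_y, p_x) ≈ 178.35°.

≈ lat -27°, lon 178°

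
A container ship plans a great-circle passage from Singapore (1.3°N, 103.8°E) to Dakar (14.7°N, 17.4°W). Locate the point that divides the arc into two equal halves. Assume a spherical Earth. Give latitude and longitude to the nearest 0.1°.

Convert each endpoint to a unit vector on the sphere (x = cos φ cos λ, y = cos φ sin λ, z = sin φ).
The central angle between the endpoints is δ = arccos(p₁·p₂) ≈ 2.089 rad (119.7°).
Interpolate at f = 1/2 with slerp weights a = sin((1−f)δ)/sin δ ≈ 0.995, b = sin(fδ)/sin δ ≈ 0.995.
p = a·p₁ + b·p₂ ≈ (0.681, 0.678, 0.275); φ = arcsin(p_z) ≈ 15.97°, λ = atan2(p_y, p_x) ≈ 44.88°.

≈ (16.0°N, 44.9°E)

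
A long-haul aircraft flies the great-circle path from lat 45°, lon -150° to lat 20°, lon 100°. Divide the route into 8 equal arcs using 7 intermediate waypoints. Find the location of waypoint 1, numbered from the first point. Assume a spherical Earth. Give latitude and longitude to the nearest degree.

≈ lat 49°, lon -165°

Convert each endpoint to a unit vector on the sphere (x = cos φ cos λ, y = cos φ sin λ, z = sin φ).
The central angle between the endpoints is δ = arccos(p₁·p₂) ≈ 1.556 rad (89.2°).
Interpolate at f = 1/8 with slerp weights a = sin((1−f)δ)/sin δ ≈ 0.978, b = sin(fδ)/sin δ ≈ 0.193.
p = a·p₁ + b·p₂ ≈ (-0.631, -0.167, 0.758); φ = arcsin(p_z) ≈ 49.28°, λ = atan2(p_y, p_x) ≈ -165.17°.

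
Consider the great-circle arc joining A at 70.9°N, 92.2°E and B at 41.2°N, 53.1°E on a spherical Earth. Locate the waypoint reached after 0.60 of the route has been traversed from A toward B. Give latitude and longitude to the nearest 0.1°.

From cos δ = sin φ₁ sin φ₂ + cos φ₁ cos φ₂ cos Δλ, the central angle is δ ≈ 0.621 rad (35.6°).
Interpolate at f = 0.60 with slerp weights a = sin((1−f)δ)/sin δ ≈ 0.423, b = sin(fδ)/sin δ ≈ 0.626.
p = a·p₁ + b·p₂ ≈ (0.277, 0.515, 0.811); φ = arcsin(p_z) ≈ 54.23°, λ = atan2(p_y, p_x) ≈ 61.68°.

≈ 54.2°N, 61.7°E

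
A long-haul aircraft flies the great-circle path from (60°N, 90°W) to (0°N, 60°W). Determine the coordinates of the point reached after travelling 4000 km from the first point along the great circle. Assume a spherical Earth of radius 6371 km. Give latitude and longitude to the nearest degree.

Convert each endpoint to a unit vector on the sphere (x = cos φ cos λ, y = cos φ sin λ, z = sin φ).
The central angle between the endpoints is δ = arccos(p₁·p₂) ≈ 1.123 rad (64.3°). The total great-circle distance is δ·R ≈ 1.123 × 6371 ≈ 7154 km, so the target fraction is f = 4000/7154 ≈ 0.559.
Interpolate at f ≈ 0.559 with slerp weights a = sin((1−f)δ)/sin δ ≈ 0.527, b = sin(fδ)/sin δ ≈ 0.652.
p = a·p₁ + b·p₂ ≈ (0.326, -0.828, 0.456); φ = arcsin(p_z) ≈ 27.16°, λ = atan2(p_y, p_x) ≈ -68.52°.

≈ (27°N, 69°W)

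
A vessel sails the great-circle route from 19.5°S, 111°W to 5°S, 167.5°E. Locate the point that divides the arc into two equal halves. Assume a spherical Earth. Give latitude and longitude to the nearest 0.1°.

The haversine formula gives a central angle δ ≈ 1.402 rad (80.3°) between the endpoints.
Interpolate at f = 1/2 with slerp weights a = sin((1−f)δ)/sin δ ≈ 0.654, b = sin(fδ)/sin δ ≈ 0.654.
p = a·p₁ + b·p₂ ≈ (-0.857, -0.435, -0.275); φ = arcsin(p_z) ≈ -15.99°, λ = atan2(p_y, p_x) ≈ -153.11°.

≈ 16.0°S, 153.1°W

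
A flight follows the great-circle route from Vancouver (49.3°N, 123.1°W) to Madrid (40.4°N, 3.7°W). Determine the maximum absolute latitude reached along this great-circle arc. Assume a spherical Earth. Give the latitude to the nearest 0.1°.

≈ 63.5°N

The great circle lies in the plane with unit normal n̂ = (p₁ × p₂)/|p₁ × p₂|.
Here n̂_z ≈ +0.447; the vertex latitude is φ_max = arccos|n̂_z| ≈ 63.5°.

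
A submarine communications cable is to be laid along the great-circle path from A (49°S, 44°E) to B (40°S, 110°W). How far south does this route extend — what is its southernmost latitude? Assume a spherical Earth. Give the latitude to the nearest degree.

The great circle lies in the plane with unit normal n̂ = (p₁ × p₂)/|p₁ × p₂|.
Here n̂_z ≈ -0.220; the vertex latitude is φ_max = arccos|n̂_z| ≈ 77.3°.
Check via Clairaut: cos φ_max = |cos φ₁| · sin C = cos(49.0°)·sin(160.4°) ≈ 0.220, again giving ≈ 77.3°.

≈ 77°S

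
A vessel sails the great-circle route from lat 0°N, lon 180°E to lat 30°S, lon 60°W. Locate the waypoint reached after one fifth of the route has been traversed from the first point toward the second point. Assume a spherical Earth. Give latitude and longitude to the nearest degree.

Write both endpoints as unit vectors p₁, p₂ with components (cos φ cos λ, cos φ sin λ, sin φ).
The central angle between the endpoints is δ = arccos(p₁·p₂) ≈ 2.019 rad (115.7°).
Interpolate at f = 1/5 with slerp weights a = sin((1−f)δ)/sin δ ≈ 1.108, b = sin(fδ)/sin δ ≈ 0.436.
p = a·p₁ + b·p₂ ≈ (-0.920, -0.327, -0.218); φ = arcsin(p_z) ≈ -12.59°, λ = atan2(p_y, p_x) ≈ -160.43°.

≈ lat 13°S, lon 160°W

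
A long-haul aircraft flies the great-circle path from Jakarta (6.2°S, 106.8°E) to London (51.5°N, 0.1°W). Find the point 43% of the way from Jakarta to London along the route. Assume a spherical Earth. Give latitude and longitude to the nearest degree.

The haversine formula gives a central angle δ ≈ 1.838 rad (105.3°) between the endpoints.
Interpolate at f = 0.43 with slerp weights a = sin((1−f)δ)/sin δ ≈ 0.898, b = sin(fδ)/sin δ ≈ 0.737.
p = a·p₁ + b·p₂ ≈ (0.201, 0.854, 0.480); φ = arcsin(p_z) ≈ 28.67°, λ = atan2(p_y, p_x) ≈ 76.78°.

≈ 29°N, 77°E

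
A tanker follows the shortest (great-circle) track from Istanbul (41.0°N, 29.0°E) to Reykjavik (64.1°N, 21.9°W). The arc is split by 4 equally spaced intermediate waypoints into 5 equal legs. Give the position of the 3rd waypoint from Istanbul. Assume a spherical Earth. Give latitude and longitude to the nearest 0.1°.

From cos δ = sin φ₁ sin φ₂ + cos φ₁ cos φ₂ cos Δλ, the central angle is δ ≈ 0.647 rad (37.1°).
Interpolate at f = 3/5 with slerp weights a = sin((1−f)δ)/sin δ ≈ 0.425, b = sin(fδ)/sin δ ≈ 0.628.
p = a·p₁ + b·p₂ ≈ (0.535, 0.053, 0.843); φ = arcsin(p_z) ≈ 57.50°, λ = atan2(p_y, p_x) ≈ 5.66°.

≈ 57.5°N, 5.7°E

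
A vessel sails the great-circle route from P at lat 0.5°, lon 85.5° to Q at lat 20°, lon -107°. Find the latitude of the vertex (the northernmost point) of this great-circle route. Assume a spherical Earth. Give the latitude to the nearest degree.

The great circle lies in the plane with unit normal n̂ = (p₁ × p₂)/|p₁ × p₂|.
Here n̂_z ≈ +0.502; the vertex latitude is φ_max = arccos|n̂_z| ≈ 59.8°.
Check via Clairaut: cos φ_max = |cos φ₁| · sin C = cos(0.5°)·sin(30.2°) ≈ 0.502, again giving ≈ 59.8°.

≈ 60°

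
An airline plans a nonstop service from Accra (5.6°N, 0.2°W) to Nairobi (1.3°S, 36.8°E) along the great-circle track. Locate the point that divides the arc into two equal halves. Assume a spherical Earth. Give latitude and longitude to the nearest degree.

Write both endpoints as unit vectors p₁, p₂ with components (cos φ cos λ, cos φ sin λ, sin φ).
The central angle between the endpoints is δ = arccos(p₁·p₂) ≈ 0.656 rad (37.6°).
Interpolate at f = 1/2 with slerp weights a = sin((1−f)δ)/sin δ ≈ 0.528, b = sin(fδ)/sin δ ≈ 0.528.
p = a·p₁ + b·p₂ ≈ (0.948, 0.314, 0.040); φ = arcsin(p_z) ≈ 2.27°, λ = atan2(p_y, p_x) ≈ 18.34°.

≈ (2°N, 18°E)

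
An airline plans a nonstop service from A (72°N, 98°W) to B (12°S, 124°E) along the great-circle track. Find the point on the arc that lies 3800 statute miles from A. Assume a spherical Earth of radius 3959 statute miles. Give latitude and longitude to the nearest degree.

The haversine formula gives a central angle δ ≈ 2.007 rad (115.0°) between the endpoints. The total great-circle distance is δ·R ≈ 2.007 × 3959 ≈ 7945 mi, so the target fraction is f = 3800/7945 ≈ 0.478.
Interpolate at f ≈ 0.478 with slerp weights a = sin((1−f)δ)/sin δ ≈ 0.955, b = sin(fδ)/sin δ ≈ 0.904.
p = a·p₁ + b·p₂ ≈ (-0.535, 0.440, 0.721); φ = arcsin(p_z) ≈ 46.11°, λ = atan2(p_y, p_x) ≈ 140.55°.

≈ (46°N, 141°E)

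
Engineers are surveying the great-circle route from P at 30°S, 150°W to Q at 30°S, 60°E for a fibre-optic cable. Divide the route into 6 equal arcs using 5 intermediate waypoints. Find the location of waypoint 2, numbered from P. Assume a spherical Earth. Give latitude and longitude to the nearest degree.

The haversine formula gives a central angle δ ≈ 1.982 rad (113.5°) between the endpoints.
Interpolate at f = 2/6 with slerp weights a = sin((1−f)δ)/sin δ ≈ 1.057, b = sin(fδ)/sin δ ≈ 0.669.
p = a·p₁ + b·p₂ ≈ (-0.503, 0.044, -0.863); φ = arcsin(p_z) ≈ -59.68°, λ = atan2(p_y, p_x) ≈ 174.97°.

≈ 60°S, 175°E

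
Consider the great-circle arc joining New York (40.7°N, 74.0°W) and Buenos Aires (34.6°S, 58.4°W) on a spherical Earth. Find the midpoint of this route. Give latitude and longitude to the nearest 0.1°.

Convert each endpoint to a unit vector on the sphere (x = cos φ cos λ, y = cos φ sin λ, z = sin φ).
The central angle between the endpoints is δ = arccos(p₁·p₂) ≈ 1.338 rad (76.7°).
Interpolate at f = 1/2 with slerp weights a = sin((1−f)δ)/sin δ ≈ 0.637, b = sin(fδ)/sin δ ≈ 0.637.
p = a·p₁ + b·p₂ ≈ (0.408, -0.911, 0.054); φ = arcsin(p_z) ≈ 3.08°, λ = atan2(p_y, p_x) ≈ -65.88°.

≈ 3.1°N, 65.9°W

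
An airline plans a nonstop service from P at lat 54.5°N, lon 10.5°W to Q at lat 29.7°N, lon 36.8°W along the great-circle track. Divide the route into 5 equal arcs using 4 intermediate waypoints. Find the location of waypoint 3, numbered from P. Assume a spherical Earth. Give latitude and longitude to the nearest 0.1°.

The haversine formula gives a central angle δ ≈ 0.544 rad (31.2°) between the endpoints.
Interpolate at f = 3/5 with slerp weights a = sin((1−f)δ)/sin δ ≈ 0.417, b = sin(fδ)/sin δ ≈ 0.620.
p = a·p₁ + b·p₂ ≈ (0.669, -0.366, 0.647); φ = arcsin(p_z) ≈ 40.28°, λ = atan2(p_y, p_x) ≈ -28.71°.

≈ lat 40.3°N, lon 28.7°W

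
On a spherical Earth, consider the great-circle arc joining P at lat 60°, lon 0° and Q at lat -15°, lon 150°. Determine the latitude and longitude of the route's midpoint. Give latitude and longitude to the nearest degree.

Convert each endpoint to a unit vector on the sphere (x = cos φ cos λ, y = cos φ sin λ, z = sin φ).
The central angle between the endpoints is δ = arccos(p₁·p₂) ≈ 2.268 rad (130.0°).
Interpolate at f = 1/2 with slerp weights a = sin((1−f)δ)/sin δ ≈ 1.182, b = sin(fδ)/sin δ ≈ 1.182.
p = a·p₁ + b·p₂ ≈ (-0.398, 0.571, 0.718); φ = arcsin(p_z) ≈ 45.89°, λ = atan2(p_y, p_x) ≈ 124.87°.

≈ lat 46°, lon 125°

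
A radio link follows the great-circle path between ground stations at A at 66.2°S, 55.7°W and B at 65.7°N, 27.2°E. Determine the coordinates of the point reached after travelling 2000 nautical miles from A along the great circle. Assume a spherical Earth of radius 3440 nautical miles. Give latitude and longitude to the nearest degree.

Write both endpoints as unit vectors p₁, p₂ with components (cos φ cos λ, cos φ sin λ, sin φ).
The central angle between the endpoints is δ = arccos(p₁·p₂) ≈ 2.521 rad (144.4°). The total great-circle distance is δ·R ≈ 2.521 × 3440 ≈ 8671 nmi, so the target fraction is f = 2000/8671 ≈ 0.231.
Interpolate at f ≈ 0.231 with slerp weights a = sin((1−f)δ)/sin δ ≈ 1.604, b = sin(fδ)/sin δ ≈ 0.944.
p = a·p₁ + b·p₂ ≈ (0.710, -0.357, -0.607); φ = arcsin(p_z) ≈ -37.36°, λ = atan2(p_y, p_x) ≈ -26.69°.

≈ 37°S, 27°W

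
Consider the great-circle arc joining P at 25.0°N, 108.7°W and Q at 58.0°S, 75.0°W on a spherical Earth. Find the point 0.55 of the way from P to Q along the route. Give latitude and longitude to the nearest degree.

The haversine formula gives a central angle δ ≈ 1.530 rad (87.6°) between the endpoints.
Interpolate at f = 0.55 with slerp weights a = sin((1−f)δ)/sin δ ≈ 0.636, b = sin(fδ)/sin δ ≈ 0.746.
p = a·p₁ + b·p₂ ≈ (-0.082, -0.928, -0.364); φ = arcsin(p_z) ≈ -21.35°, λ = atan2(p_y, p_x) ≈ -95.08°.

≈ 21°S, 95°W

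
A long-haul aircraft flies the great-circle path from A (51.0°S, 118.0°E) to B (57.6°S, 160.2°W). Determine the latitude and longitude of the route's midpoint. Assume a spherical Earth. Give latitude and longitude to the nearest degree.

Convert each endpoint to a unit vector on the sphere (x = cos φ cos λ, y = cos φ sin λ, z = sin φ).
The central angle between the endpoints is δ = arccos(p₁·p₂) ≈ 0.789 rad (45.2°).
Interpolate at f = 1/2 with slerp weights a = sin((1−f)δ)/sin δ ≈ 0.542, b = sin(fδ)/sin δ ≈ 0.542.
p = a·p₁ + b·p₂ ≈ (-0.433, 0.203, -0.878); φ = arcsin(p_z) ≈ -61.43°, λ = atan2(p_y, p_x) ≈ 154.92°.

≈ (61°S, 155°E)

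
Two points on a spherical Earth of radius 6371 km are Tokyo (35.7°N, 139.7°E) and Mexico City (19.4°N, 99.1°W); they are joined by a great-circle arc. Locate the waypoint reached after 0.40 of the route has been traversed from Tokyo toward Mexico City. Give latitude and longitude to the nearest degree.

≈ 48°N, 167°W

Write both endpoints as unit vectors p₁, p₂ with components (cos φ cos λ, cos φ sin λ, sin φ).
The central angle between the endpoints is δ = arccos(p₁·p₂) ≈ 1.775 rad (101.7°).
Interpolate at f = 0.40 with slerp weights a = sin((1−f)δ)/sin δ ≈ 0.893, b = sin(fδ)/sin δ ≈ 0.666.
p = a·p₁ + b·p₂ ≈ (-0.653, -0.151, 0.742); φ = arcsin(p_z) ≈ 47.94°, λ = atan2(p_y, p_x) ≈ -166.99°.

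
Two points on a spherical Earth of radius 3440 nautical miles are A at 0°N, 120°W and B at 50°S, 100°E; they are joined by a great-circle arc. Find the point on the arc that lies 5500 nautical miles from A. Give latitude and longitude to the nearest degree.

Write both endpoints as unit vectors p₁, p₂ with components (cos φ cos λ, cos φ sin λ, sin φ).
The central angle between the endpoints is δ = arccos(p₁·p₂) ≈ 2.086 rad (119.5°). The total great-circle distance is δ·R ≈ 2.086 × 3440 ≈ 7175 nmi, so the target fraction is f = 5500/7175 ≈ 0.767.
Interpolate at f ≈ 0.767 with slerp weights a = sin((1−f)δ)/sin δ ≈ 0.537, b = sin(fδ)/sin δ ≈ 1.148.
p = a·p₁ + b·p₂ ≈ (-0.397, 0.262, -0.880); φ = arcsin(p_z) ≈ -61.62°, λ = atan2(p_y, p_x) ≈ 146.62°.

≈ 62°S, 147°E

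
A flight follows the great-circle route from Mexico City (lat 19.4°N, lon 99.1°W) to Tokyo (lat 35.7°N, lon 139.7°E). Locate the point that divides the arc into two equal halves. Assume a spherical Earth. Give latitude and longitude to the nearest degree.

From cos δ = sin φ₁ sin φ₂ + cos φ₁ cos φ₂ cos Δλ, the central angle is δ ≈ 1.775 rad (101.7°).
Interpolate at f = 1/2 with slerp weights a = sin((1−f)δ)/sin δ ≈ 0.792, b = sin(fδ)/sin δ ≈ 0.792.
p = a·p₁ + b·p₂ ≈ (-0.609, -0.322, 0.725); φ = arcsin(p_z) ≈ 46.49°, λ = atan2(p_y, p_x) ≈ -152.15°.

≈ lat 46°N, lon 152°W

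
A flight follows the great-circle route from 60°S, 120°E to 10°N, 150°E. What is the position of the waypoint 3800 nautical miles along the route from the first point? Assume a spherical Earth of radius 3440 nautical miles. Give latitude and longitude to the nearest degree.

≈ 0°N, 147°E

The haversine formula gives a central angle δ ≈ 1.291 rad (74.0°) between the endpoints. The total great-circle distance is δ·R ≈ 1.291 × 3440 ≈ 4441 nmi, so the target fraction is f = 3800/4441 ≈ 0.856.
Interpolate at f ≈ 0.856 with slerp weights a = sin((1−f)δ)/sin δ ≈ 0.193, b = sin(fδ)/sin δ ≈ 0.929.
p = a·p₁ + b·p₂ ≈ (-0.841, 0.541, -0.006); φ = arcsin(p_z) ≈ -0.32°, λ = atan2(p_y, p_x) ≈ 147.24°.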